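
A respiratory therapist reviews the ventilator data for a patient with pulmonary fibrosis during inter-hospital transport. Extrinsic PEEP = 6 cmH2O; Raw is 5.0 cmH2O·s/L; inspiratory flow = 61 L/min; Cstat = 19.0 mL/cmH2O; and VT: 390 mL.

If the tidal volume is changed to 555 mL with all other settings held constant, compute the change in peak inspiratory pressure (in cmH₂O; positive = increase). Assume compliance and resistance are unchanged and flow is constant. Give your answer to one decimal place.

PIP = Vt/C + R·V̇ + PEEP (constant-flow equation of motion).
Only the elastic term changes: ΔPIP = ΔVt / C = (555 − 390) / 19.0 = 8.684 cmH2O.

8.7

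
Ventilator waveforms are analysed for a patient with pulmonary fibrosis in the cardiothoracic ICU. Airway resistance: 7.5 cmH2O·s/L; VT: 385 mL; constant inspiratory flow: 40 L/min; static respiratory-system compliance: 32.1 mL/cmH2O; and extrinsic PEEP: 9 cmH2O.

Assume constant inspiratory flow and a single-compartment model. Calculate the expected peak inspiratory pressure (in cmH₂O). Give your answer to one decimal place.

26.0

Flow: 40 L/min ÷ 60 = 0.6667 L/s.
Equation of motion (constant flow): PIP = Vt/C + R·V̇ + PEEP.
PIP = 385/32.1 + 7.5×0.6667 + 9 = 11.994 + 5.0 + 9 = 25.994 cmH2O.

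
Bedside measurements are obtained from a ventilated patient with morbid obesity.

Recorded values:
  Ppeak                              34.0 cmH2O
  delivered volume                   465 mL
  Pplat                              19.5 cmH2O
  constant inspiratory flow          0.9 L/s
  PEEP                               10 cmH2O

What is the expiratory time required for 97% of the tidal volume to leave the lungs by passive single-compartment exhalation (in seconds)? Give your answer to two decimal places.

R = (PIP − Pplat)/V̇ = (34.0 − 19.5) / 0.9 = 14.5/0.9 = 16.111 cmH2O·s/L.
C = Vt/(Pplat − PEEP) = 465.0 / (19.5 − 10) = 465.0/9.5 = 48.947 mL/cmH2O.
τ = R × C = 16.111 × 0.04895 L/cmH2O = 0.7886 s.
t = −τ·ln(1 − 0.97) = −0.7886·ln(0.03) = 2.765 s.

2.77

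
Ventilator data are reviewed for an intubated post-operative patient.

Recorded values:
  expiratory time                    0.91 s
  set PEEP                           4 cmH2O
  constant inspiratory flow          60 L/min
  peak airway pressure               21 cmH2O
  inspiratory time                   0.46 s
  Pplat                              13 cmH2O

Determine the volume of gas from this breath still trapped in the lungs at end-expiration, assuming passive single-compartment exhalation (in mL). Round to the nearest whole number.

50

Flow: 60 L/min ÷ 60 = 1 L/s.
Vt = flow × Ti = 1 L/s × 0.46 s × 1000 mL/L = 460.0 mL.
R = (PIP − Pplat)/V̇ = (21 − 13) / 1 = 8.0/1 = 8.0 cmH2O·s/L.
C = Vt/(Pplat − PEEP) = 460.0 / (13 − 4) = 460.0/9.0 = 51.111 mL/cmH2O.
τ = R × C = 8.0 × 0.05111 L/cmH2O = 0.4089 s.
Fraction remaining = e^(−Te/τ) = e^(−0.91/0.4089) = 0.108.
Trapped volume = 460.0 × 0.108 = 49.68 mL.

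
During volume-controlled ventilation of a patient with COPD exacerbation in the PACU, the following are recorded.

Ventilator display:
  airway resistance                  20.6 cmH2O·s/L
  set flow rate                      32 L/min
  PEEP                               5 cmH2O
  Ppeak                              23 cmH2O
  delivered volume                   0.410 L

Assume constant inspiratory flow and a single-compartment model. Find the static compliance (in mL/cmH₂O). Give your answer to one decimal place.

58.5

Flow: 32 L/min ÷ 60 = 0.5333 L/s.
Equation of motion (constant flow): PIP = Vt/C + R·V̇ + PEEP.
Vt/C = PIP − R·V̇ − PEEP = 23 − 20.6×0.5333 − 5 = 23 − 10.986 − 5 = 7.014 cmH2O.
C = Vt / 7.014 = 410 / 7.014 = 58.455 mL/cmH2O.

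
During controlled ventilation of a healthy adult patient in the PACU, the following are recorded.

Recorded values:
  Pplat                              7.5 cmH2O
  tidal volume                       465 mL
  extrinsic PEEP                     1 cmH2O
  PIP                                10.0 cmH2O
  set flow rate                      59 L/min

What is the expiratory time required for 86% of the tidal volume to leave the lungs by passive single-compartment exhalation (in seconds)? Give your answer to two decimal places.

Flow: 59 L/min ÷ 60 = 0.9833 L/s.
R = (PIP − Pplat)/V̇ = (10.0 − 7.5) / 0.9833 = 2.5/0.9833 = 2.542 cmH2O·s/L.
C = Vt/(Pplat − PEEP) = 465.0 / (7.5 − 1) = 465.0/6.5 = 71.538 mL/cmH2O.
τ = R × C = 2.542 × 0.07154 L/cmH2O = 0.1819 s.
t = −τ·ln(1 − 0.86) = −0.1819·ln(0.14) = 0.3576 s.

0.36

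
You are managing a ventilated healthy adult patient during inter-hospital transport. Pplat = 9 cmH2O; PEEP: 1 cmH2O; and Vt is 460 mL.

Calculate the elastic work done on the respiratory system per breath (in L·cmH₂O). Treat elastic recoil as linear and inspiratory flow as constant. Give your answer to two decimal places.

1.84

Elastic work ≈ ½ × (Pplat − PEEP) × Vt = 0.5 × (9 − 1) × 0.460 L = 0.5 × 8.0 × 0.460 = 1.84 L·cmH2O.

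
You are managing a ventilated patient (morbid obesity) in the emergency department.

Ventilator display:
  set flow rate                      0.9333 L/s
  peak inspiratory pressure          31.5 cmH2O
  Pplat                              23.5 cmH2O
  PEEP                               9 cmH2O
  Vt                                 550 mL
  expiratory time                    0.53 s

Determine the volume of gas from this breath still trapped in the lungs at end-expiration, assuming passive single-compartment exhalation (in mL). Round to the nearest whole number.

R = (PIP − Pplat)/V̇ = (31.5 − 23.5) / 0.9333 = 8.0/0.9333 = 8.572 cmH2O·s/L.
C = Vt/(Pplat − PEEP) = 550.0 / (23.5 − 9) = 550.0/14.5 = 37.931 mL/cmH2O.
τ = R × C = 8.572 × 0.03793 L/cmH2O = 0.3251 s.
Fraction remaining = e^(−Te/τ) = e^(−0.53/0.3251) = 0.1959.
Trapped volume = 550.0 × 0.1959 = 107.75 mL.

108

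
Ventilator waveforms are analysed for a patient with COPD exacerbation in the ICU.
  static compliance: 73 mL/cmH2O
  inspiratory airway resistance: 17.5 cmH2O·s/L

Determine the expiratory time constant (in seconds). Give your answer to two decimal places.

1.28

τ = R × C = 17.5 × 73 mL/cmH2O = 17.5 × 0.073 L/cmH2O = 1.278 s.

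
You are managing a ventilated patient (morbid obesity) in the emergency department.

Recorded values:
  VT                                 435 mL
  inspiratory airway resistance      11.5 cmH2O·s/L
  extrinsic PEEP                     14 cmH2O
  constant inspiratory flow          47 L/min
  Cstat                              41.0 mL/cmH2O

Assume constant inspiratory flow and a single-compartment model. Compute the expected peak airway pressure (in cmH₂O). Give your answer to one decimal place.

Flow: 47 L/min ÷ 60 = 0.7833 L/s.
Equation of motion (constant flow): PIP = Vt/C + R·V̇ + PEEP.
PIP = 435/41.0 + 11.5×0.7833 + 14 = 10.61 + 9.008 + 14 = 33.618 cmH2O.

33.6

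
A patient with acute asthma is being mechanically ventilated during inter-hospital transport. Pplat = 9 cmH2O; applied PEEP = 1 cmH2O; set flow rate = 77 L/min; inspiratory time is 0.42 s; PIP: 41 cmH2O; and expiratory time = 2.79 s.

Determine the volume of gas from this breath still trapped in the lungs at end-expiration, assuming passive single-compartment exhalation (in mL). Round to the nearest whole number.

102

Flow: 77 L/min ÷ 60 = 1.2833 L/s.
Vt = flow × Ti = 1.2833 L/s × 0.42 s × 1000 mL/L = 538.99 mL.
R = (PIP − Pplat)/V̇ = (41 − 9) / 1.2833 = 32.0/1.2833 = 24.936 cmH2O·s/L.
C = Vt/(Pplat − PEEP) = 538.99 / (9 − 1) = 538.99/8.0 = 67.374 mL/cmH2O.
τ = R × C = 24.936 × 0.06737 L/cmH2O = 1.68 s.
Fraction remaining = e^(−Te/τ) = e^(−2.79/1.68) = 0.19.
Trapped volume = 538.99 × 0.19 = 102.41 mL.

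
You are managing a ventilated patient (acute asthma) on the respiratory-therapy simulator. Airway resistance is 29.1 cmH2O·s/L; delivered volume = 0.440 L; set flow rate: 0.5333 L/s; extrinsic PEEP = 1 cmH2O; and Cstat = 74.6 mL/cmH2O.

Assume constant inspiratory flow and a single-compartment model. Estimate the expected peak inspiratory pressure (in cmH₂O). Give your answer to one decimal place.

Equation of motion (constant flow): PIP = Vt/C + R·V̇ + PEEP.
PIP = 440/74.6 + 29.1×0.5333 + 1 = 5.898 + 15.519 + 1 = 22.417 cmH2O.

22.4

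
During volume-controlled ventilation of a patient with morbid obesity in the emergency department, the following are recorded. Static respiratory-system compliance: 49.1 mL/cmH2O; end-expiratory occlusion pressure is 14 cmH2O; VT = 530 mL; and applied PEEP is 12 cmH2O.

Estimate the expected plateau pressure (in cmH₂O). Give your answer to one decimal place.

24.8

End-expiratory occlusion gives total PEEP = 14 cmH2O (intrinsic PEEP = 14 − 12 = 2). Use total PEEP for the elastic gradient.
Pplat = PEEPtotal + Vt / Cstat = 14 + 530 / 49.1 = 14 + 10.794 = 24.794 cmH2O.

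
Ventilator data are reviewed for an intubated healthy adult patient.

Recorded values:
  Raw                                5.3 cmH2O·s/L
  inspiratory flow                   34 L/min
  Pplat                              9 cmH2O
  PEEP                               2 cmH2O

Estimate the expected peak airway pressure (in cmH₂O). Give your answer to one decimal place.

Flow: 34 L/min ÷ 60 = 0.5667 L/s.
PIP = Pplat + Raw × flow = 9 + 5.3 × 0.5667 = 9 + 3.004 = 12.004 cmH2O.

12.0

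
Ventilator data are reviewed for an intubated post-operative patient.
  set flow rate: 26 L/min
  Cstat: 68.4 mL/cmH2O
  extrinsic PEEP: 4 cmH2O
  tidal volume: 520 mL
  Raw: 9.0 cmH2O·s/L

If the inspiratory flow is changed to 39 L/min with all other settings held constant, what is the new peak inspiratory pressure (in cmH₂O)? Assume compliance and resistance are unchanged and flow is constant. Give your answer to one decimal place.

Flow: 26 L/min ÷ 60 = 0.4333 L/s.
New flow: 39 L/min ÷ 60 = 0.65 L/s.
PIP = Vt/C + R·V̇ + PEEP (constant-flow equation of motion).
Only the resistive term changes: ΔPIP = R × ΔV̇ = 9.0 × (0.65 − 0.4333) = 9.0 × 0.2167 = 1.95 cmH2O.
Original PIP = 520/68.4 + 9.0×0.4333 + 4 = 15.502 cmH2O; new PIP = 15.502 + (1.95) = 17.452 cmH2O.

17.5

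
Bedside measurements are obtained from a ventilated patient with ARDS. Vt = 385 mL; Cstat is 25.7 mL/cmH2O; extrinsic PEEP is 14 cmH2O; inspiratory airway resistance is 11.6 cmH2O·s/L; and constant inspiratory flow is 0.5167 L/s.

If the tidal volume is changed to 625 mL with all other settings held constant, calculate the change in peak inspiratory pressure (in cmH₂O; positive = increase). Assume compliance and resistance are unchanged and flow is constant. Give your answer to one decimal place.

9.3

PIP = Vt/C + R·V̇ + PEEP (constant-flow equation of motion).
Only the elastic term changes: ΔPIP = ΔVt / C = (625 − 385) / 25.7 = 9.339 cmH2O.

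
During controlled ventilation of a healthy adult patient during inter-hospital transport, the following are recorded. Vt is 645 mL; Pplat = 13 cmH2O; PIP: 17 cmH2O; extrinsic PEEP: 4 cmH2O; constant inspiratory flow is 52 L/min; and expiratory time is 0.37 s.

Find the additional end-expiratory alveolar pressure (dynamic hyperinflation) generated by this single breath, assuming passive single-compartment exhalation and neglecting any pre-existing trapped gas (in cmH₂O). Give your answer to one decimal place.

2.9

Flow: 52 L/min ÷ 60 = 0.8667 L/s.
R = (PIP − Pplat)/V̇ = (17 − 13) / 0.8667 = 4.0/0.8667 = 4.615 cmH2O·s/L.
C = Vt/(Pplat − PEEP) = 645.0 / (13 − 4) = 645.0/9.0 = 71.667 mL/cmH2O.
τ = R × C = 4.615 × 0.07167 L/cmH2O = 0.3308 s.
Fraction remaining = e^(−Te/τ) = e^(−0.37/0.3308) = 0.3268; trapped volume = 645.0 × 0.3268 = 210.79 mL.
Additional alveolar pressure from trapping ≈ V_trapped / C = 210.79 / 71.667 = 2.941 cmH2O.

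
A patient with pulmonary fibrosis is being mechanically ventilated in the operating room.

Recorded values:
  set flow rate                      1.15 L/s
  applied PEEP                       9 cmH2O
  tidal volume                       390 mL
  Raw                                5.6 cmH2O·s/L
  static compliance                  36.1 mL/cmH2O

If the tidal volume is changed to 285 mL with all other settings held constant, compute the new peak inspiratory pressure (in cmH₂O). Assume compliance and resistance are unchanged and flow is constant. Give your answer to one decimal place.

23.3

PIP = Vt/C + R·V̇ + PEEP (constant-flow equation of motion).
Only the elastic term changes: ΔPIP = ΔVt / C = (285 − 390) / 36.1 = -2.909 cmH2O.
Original PIP = 390/36.1 + 5.6×1.15 + 9 = 26.243 cmH2O; new PIP = 26.243 + (-2.909) = 23.334 cmH2O.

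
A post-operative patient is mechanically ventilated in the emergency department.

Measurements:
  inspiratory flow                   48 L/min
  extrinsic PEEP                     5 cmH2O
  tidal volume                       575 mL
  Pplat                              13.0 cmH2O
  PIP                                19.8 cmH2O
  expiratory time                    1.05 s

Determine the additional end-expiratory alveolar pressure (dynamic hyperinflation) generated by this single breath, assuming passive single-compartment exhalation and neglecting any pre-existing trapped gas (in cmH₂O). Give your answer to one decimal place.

1.4

Flow: 48 L/min ÷ 60 = 0.8 L/s.
R = (PIP − Pplat)/V̇ = (19.8 − 13.0) / 0.8 = 6.8/0.8 = 8.5 cmH2O·s/L.
C = Vt/(Pplat − PEEP) = 575.0 / (13.0 − 5) = 575.0/8.0 = 71.875 mL/cmH2O.
τ = R × C = 8.5 × 0.07188 L/cmH2O = 0.611 s.
Fraction remaining = e^(−Te/τ) = e^(−1.05/0.611) = 0.1793; trapped volume = 575.0 × 0.1793 = 103.1 mL.
Additional alveolar pressure from trapping ≈ V_trapped / C = 103.1 / 71.875 = 1.434 cmH2O.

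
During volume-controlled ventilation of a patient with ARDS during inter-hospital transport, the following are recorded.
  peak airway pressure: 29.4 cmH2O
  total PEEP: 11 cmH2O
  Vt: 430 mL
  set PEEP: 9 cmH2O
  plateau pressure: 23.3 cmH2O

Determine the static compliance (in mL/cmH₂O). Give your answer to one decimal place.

End-expiratory occlusion gives total PEEP = 11 cmH2O (intrinsic PEEP = 11 − 9 = 2). Use total PEEP for the elastic gradient.
Cstat = Vt / (Pplat − PEEPtotal) = 430 / (23.3 − 11) = 430 / 12.3 = 34.959 mL/cmH2O.

35.0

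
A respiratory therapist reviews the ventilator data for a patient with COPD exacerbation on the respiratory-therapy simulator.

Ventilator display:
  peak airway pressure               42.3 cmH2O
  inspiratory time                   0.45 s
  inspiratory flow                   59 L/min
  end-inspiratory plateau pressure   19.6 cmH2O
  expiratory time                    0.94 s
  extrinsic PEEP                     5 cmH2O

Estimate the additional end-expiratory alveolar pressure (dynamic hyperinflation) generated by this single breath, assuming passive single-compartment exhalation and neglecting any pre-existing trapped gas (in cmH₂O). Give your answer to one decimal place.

Flow: 59 L/min ÷ 60 = 0.9833 L/s.
Vt = flow × Ti = 0.9833 L/s × 0.45 s × 1000 mL/L = 442.49 mL.
R = (PIP − Pplat)/V̇ = (42.3 − 19.6) / 0.9833 = 22.7/0.9833 = 23.086 cmH2O·s/L.
C = Vt/(Pplat − PEEP) = 442.49 / (19.6 − 5) = 442.49/14.6 = 30.308 mL/cmH2O.
τ = R × C = 23.086 × 0.03031 L/cmH2O = 0.6997 s.
Fraction remaining = e^(−Te/τ) = e^(−0.94/0.6997) = 0.2609; trapped volume = 442.49 × 0.2609 = 115.45 mL.
Additional alveolar pressure from trapping ≈ V_trapped / C = 115.45 / 30.308 = 3.809 cmH2O.

3.8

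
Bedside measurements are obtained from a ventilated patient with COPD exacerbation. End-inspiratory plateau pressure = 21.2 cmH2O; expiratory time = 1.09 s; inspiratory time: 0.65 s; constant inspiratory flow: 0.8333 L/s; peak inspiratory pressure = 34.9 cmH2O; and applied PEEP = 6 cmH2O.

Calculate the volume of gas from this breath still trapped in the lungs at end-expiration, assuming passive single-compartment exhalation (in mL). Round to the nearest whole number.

84

Vt = flow × Ti = 0.8333 L/s × 0.65 s × 1000 mL/L = 541.65 mL.
R = (PIP − Pplat)/V̇ = (34.9 − 21.2) / 0.8333 = 13.7/0.8333 = 16.441 cmH2O·s/L.
C = Vt/(Pplat − PEEP) = 541.65 / (21.2 − 6) = 541.65/15.2 = 35.635 mL/cmH2O.
τ = R × C = 16.441 × 0.03564 L/cmH2O = 0.586 s.
Fraction remaining = e^(−Te/τ) = e^(−1.09/0.586) = 0.1557.
Trapped volume = 541.65 × 0.1557 = 84.335 mL.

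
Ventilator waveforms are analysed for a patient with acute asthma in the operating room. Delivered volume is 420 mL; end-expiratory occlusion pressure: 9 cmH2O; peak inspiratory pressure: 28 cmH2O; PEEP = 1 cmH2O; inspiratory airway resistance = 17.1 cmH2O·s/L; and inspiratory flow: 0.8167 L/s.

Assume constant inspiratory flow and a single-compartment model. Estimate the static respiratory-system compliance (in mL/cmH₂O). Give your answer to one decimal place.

Total PEEP = 9 cmH2O (set 1 + intrinsic 8); this is the baseline alveolar pressure.
Equation of motion (constant flow): PIP = Vt/C + R·V̇ + PEEP.
Vt/C = PIP − R·V̇ − PEEP = 28 − 17.1×0.8167 − 9 = 28 − 13.966 − 9 = 5.034 cmH2O.
C = Vt / 5.034 = 420 / 5.034 = 83.433 mL/cmH2O.

83.4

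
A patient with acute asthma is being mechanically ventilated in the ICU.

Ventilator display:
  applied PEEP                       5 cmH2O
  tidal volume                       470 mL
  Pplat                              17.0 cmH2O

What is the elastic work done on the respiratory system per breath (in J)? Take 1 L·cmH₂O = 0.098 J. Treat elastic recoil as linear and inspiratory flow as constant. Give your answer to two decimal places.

0.28

Elastic work ≈ ½ × (Pplat − PEEP) × Vt = 0.5 × (17.0 − 5) × 0.470 L = 0.5 × 12.0 × 0.470 = 2.82 L·cmH2O.
× 0.098 J/(L·cmH2O) → 0.2764 J.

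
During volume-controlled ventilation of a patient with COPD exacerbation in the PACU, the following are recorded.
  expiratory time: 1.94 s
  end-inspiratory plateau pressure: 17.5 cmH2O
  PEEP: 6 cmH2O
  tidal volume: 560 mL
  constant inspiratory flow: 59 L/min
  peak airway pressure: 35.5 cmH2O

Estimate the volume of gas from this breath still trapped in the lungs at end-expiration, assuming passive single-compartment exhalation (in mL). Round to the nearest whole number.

Flow: 59 L/min ÷ 60 = 0.9833 L/s.
R = (PIP − Pplat)/V̇ = (35.5 − 17.5) / 0.9833 = 18.0/0.9833 = 18.306 cmH2O·s/L.
C = Vt/(Pplat − PEEP) = 560.0 / (17.5 − 6) = 560.0/11.5 = 48.696 mL/cmH2O.
τ = R × C = 18.306 × 0.0487 L/cmH2O = 0.8915 s.
Fraction remaining = e^(−Te/τ) = e^(−1.94/0.8915) = 0.1135.
Trapped volume = 560.0 × 0.1135 = 63.56 mL.

64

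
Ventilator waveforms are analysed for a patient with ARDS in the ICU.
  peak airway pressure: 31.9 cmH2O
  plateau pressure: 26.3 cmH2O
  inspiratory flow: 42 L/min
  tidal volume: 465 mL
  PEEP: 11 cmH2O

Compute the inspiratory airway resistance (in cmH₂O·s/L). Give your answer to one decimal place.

Flow: 42 L/min ÷ 60 = 0.7 L/s.
Raw = (PIP − Pplat) / flow = (31.9 − 26.3) / 0.7 = 5.6 / 0.7 = 8.0 cmH2O·s/L.

8.0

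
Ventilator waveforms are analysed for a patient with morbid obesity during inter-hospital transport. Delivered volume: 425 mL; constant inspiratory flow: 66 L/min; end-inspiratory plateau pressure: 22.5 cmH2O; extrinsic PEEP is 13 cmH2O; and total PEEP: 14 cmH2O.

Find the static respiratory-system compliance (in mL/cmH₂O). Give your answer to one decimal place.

50.0

End-expiratory occlusion gives total PEEP = 14 cmH2O (intrinsic PEEP = 14 − 13 = 1). Use total PEEP for the elastic gradient.
Cstat = Vt / (Pplat − PEEPtotal) = 425 / (22.5 − 14) = 425 / 8.5 = 50.0 mL/cmH2O.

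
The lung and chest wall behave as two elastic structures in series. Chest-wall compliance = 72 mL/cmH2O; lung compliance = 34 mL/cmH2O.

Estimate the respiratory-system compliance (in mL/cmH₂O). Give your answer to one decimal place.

23.1

Lung and chest wall are elastances in series: 1/Crs = 1/CL + 1/Ccw.
1/Crs = 1/34 + 1/72 = 0.0433.
Crs = 23.095 mL/cmH2O.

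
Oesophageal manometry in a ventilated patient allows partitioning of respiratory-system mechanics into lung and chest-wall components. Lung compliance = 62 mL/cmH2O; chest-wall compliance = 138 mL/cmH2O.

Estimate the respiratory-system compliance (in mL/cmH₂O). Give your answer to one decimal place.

42.8

Lung and chest wall are elastances in series: 1/Crs = 1/CL + 1/Ccw.
1/Crs = 1/62 + 1/138 = 0.02338.
Crs = 42.772 mL/cmH2O.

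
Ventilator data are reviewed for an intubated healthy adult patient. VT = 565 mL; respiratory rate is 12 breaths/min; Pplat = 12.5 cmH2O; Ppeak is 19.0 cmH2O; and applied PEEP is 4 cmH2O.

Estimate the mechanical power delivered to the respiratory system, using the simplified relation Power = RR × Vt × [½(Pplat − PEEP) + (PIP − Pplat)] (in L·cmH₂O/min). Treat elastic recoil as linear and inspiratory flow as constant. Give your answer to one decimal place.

Per-breath work = Vt × [½(Pplat−PEEP) + (PIP−Pplat)] = 0.565 × [0.5×8.5 + 6.5] = 0.565 × 10.75 = 6.074 L·cmH2O.
Power = 12 × 6.074 = 72.888 L·cmH2O/min.

72.9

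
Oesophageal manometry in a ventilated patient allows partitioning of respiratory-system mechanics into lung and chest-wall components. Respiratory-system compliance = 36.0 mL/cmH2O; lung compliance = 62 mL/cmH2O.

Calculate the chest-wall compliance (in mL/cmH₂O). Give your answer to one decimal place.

85.8

1/Ccw = 1/Crs − 1/CL.
1/Ccw = 1/36.0 − 1/62 = 0.01165.
Ccw = 85.837 mL/cmH2O.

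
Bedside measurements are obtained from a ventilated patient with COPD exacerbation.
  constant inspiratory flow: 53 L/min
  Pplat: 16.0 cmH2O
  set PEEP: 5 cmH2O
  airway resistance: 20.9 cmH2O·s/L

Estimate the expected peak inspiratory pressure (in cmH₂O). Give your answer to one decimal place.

34.5

Flow: 53 L/min ÷ 60 = 0.8833 L/s.
PIP = Pplat + Raw × flow = 16.0 + 20.9 × 0.8833 = 16.0 + 18.461 = 34.461 cmH2O.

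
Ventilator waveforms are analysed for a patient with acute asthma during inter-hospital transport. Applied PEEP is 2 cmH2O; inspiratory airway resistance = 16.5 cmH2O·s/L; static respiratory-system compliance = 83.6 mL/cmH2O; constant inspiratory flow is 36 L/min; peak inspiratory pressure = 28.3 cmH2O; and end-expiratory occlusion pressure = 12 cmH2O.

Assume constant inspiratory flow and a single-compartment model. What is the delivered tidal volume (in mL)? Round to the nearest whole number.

535

Flow: 36 L/min ÷ 60 = 0.6 L/s.
Total PEEP = 12 cmH2O (set 2 + intrinsic 10); this is the baseline alveolar pressure.
Equation of motion (constant flow): PIP = Vt/C + R·V̇ + PEEP.
Vt/C = PIP − R·V̇ − PEEP = 28.3 − 9.9 − 12 = 6.4 cmH2O.
Vt = C × 6.4 = 83.6 × 6.4 = 535.04 mL.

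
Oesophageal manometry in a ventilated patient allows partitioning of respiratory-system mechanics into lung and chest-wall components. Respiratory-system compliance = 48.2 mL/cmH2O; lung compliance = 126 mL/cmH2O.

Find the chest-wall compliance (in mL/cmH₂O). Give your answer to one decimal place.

1/Ccw = 1/Crs − 1/CL.
1/Ccw = 1/48.2 − 1/126 = 0.01281.
Ccw = 78.064 mL/cmH2O.

78.1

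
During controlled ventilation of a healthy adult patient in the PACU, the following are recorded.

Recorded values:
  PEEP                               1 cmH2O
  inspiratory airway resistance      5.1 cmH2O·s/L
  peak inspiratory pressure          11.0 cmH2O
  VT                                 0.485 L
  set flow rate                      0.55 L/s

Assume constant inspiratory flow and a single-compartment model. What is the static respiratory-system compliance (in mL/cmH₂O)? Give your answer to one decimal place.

67.4

Equation of motion (constant flow): PIP = Vt/C + R·V̇ + PEEP.
Vt/C = PIP − R·V̇ − PEEP = 11.0 − 5.1×0.55 − 1 = 11.0 − 2.805 − 1 = 7.195 cmH2O.
C = Vt / 7.195 = 485 / 7.195 = 67.408 mL/cmH2O.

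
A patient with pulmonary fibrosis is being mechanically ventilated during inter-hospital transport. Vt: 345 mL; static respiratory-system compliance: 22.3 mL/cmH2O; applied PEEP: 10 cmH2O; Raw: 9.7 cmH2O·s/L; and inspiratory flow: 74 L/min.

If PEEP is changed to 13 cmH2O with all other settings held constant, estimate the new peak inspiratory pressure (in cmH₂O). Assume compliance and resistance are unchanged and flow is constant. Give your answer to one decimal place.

40.4

Flow: 74 L/min ÷ 60 = 1.2333 L/s.
PIP = Vt/C + R·V̇ + PEEP (constant-flow equation of motion).
Only the baseline term changes: ΔPIP = ΔPEEP = 13 − 10 = 3.0 cmH2O.
Original PIP = 345/22.3 + 9.7×1.2333 + 10 = 37.434 cmH2O; new PIP = 37.434 + (3.0) = 40.434 cmH2O.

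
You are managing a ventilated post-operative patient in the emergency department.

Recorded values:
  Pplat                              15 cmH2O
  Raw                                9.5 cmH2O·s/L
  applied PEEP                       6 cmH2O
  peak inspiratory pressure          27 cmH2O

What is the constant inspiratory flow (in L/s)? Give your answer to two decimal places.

flow = (PIP − Pplat) / Raw = 12.0 / 9.5 = 1.263 L/s.

1.26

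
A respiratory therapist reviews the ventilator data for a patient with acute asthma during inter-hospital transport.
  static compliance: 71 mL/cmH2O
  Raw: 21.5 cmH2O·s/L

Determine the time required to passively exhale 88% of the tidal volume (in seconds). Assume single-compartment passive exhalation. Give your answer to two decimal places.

τ = R × C = 21.5 × 71 mL/cmH2O = 21.5 × 0.071 L/cmH2O = 1.527 s.
Exhaled fraction f = 1 − e^(−t/τ) → t = −τ·ln(1 − f) = −1.527·ln(0.12) = 3.238 s.

3.24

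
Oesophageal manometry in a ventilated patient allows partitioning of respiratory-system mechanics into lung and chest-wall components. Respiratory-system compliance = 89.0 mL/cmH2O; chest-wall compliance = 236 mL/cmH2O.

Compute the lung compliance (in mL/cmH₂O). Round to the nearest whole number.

143

1/CL = 1/Crs − 1/Ccw.
1/CL = 1/89.0 − 1/236 = 0.006999.
CL = 142.88 mL/cmH2O.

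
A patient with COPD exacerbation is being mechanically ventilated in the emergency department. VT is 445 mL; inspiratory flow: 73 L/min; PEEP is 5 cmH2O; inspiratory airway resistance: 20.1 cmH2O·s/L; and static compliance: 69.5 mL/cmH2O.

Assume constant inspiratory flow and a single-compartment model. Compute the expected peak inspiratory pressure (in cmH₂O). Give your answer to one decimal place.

35.9

Flow: 73 L/min ÷ 60 = 1.2167 L/s.
Equation of motion (constant flow): PIP = Vt/C + R·V̇ + PEEP.
PIP = 445/69.5 + 20.1×1.2167 + 5 = 6.403 + 24.456 + 5 = 35.859 cmH2O.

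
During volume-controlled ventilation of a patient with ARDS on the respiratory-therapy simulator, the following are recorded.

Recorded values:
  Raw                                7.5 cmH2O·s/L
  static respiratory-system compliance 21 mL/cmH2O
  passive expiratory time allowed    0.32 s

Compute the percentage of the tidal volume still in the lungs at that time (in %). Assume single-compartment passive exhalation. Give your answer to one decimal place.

13.1

τ = R × C = 7.5 × 21 mL/cmH2O = 7.5 × 0.021 L/cmH2O = 0.1575 s.
Passive exhalation: V(t)/V₀ = e^(−t/τ) = e^(−0.32/0.1575) = 0.1311.
Fraction remaining = 0.1311 → 13.11%.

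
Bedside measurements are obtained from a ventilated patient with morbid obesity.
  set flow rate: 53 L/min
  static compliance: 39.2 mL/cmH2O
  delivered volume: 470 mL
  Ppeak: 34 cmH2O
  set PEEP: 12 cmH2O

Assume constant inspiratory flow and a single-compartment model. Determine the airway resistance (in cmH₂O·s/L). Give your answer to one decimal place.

Flow: 53 L/min ÷ 60 = 0.8833 L/s.
Equation of motion (constant flow): PIP = Vt/C + R·V̇ + PEEP.
R·V̇ = PIP − Vt/C − PEEP = 34 − 470/39.2 − 12 = 34 − 11.99 − 12 = 10.01 cmH2O.
R = 10.01 / 0.8833 = 11.333 cmH2O·s/L.

11.3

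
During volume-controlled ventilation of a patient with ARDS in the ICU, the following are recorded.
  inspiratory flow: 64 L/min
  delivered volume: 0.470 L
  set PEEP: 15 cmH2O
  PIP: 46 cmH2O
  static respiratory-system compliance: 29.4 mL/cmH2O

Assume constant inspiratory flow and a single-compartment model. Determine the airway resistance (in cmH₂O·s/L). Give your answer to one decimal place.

14.1

Flow: 64 L/min ÷ 60 = 1.0667 L/s.
Equation of motion (constant flow): PIP = Vt/C + R·V̇ + PEEP.
R·V̇ = PIP − Vt/C − PEEP = 46 − 470/29.4 − 15 = 46 − 15.986 − 15 = 15.014 cmH2O.
R = 15.014 / 1.0667 = 14.075 cmH2O·s/L.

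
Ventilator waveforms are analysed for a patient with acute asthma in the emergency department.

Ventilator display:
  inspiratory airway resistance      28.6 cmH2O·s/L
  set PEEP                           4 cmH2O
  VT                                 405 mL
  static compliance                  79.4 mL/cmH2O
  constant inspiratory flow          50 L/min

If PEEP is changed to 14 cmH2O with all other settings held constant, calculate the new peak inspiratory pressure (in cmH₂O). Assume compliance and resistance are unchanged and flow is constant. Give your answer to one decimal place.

Flow: 50 L/min ÷ 60 = 0.8333 L/s.
PIP = Vt/C + R·V̇ + PEEP (constant-flow equation of motion).
Only the baseline term changes: ΔPIP = ΔPEEP = 14 − 4 = 10.0 cmH2O.
Original PIP = 405/79.4 + 28.6×0.8333 + 4 = 32.933 cmH2O; new PIP = 32.933 + (10.0) = 42.933 cmH2O.

42.9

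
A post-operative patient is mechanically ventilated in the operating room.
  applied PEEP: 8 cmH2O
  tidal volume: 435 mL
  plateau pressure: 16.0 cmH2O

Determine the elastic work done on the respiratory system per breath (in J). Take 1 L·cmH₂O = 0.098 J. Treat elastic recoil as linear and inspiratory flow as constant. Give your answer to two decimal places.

Elastic work ≈ ½ × (Pplat − PEEP) × Vt = 0.5 × (16.0 − 8) × 0.435 L = 0.5 × 8.0 × 0.435 = 1.74 L·cmH2O.
× 0.098 J/(L·cmH2O) → 0.1705 J.

0.17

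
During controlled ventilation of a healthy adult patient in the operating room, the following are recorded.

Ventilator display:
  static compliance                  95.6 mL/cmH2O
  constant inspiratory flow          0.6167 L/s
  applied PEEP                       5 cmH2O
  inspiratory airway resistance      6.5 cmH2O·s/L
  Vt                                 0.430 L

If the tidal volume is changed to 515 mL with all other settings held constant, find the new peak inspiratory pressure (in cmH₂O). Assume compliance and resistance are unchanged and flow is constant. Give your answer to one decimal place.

14.4

PIP = Vt/C + R·V̇ + PEEP (constant-flow equation of motion).
Only the elastic term changes: ΔPIP = ΔVt / C = (515 − 430) / 95.6 = 0.8891 cmH2O.
Original PIP = 430/95.6 + 6.5×0.6167 + 5 = 13.506 cmH2O; new PIP = 13.506 + (0.8891) = 14.395 cmH2O.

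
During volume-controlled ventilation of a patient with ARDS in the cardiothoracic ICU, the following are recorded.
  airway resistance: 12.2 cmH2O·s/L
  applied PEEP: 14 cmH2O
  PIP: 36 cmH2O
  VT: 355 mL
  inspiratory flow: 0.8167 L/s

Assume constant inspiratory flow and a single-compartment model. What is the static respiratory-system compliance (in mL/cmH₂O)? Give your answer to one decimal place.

Equation of motion (constant flow): PIP = Vt/C + R·V̇ + PEEP.
Vt/C = PIP − R·V̇ − PEEP = 36 − 12.2×0.8167 − 14 = 36 − 9.964 − 14 = 12.036 cmH2O.
C = Vt / 12.036 = 355 / 12.036 = 29.495 mL/cmH2O.

29.5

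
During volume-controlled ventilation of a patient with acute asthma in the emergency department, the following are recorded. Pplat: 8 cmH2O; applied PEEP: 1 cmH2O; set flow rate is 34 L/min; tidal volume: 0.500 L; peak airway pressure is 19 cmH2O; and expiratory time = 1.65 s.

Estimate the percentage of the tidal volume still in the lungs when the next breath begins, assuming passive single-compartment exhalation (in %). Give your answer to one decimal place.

30.4

Flow: 34 L/min ÷ 60 = 0.5667 L/s.
R = (PIP − Pplat)/V̇ = (19 − 8) / 0.5667 = 11.0/0.5667 = 19.411 cmH2O·s/L.
C = Vt/(Pplat − PEEP) = 500.0 / (8 − 1) = 500.0/7.0 = 71.429 mL/cmH2O.
τ = R × C = 19.411 × 0.07143 L/cmH2O = 1.387 s.
Fraction remaining at end-expiration = e^(−Te/τ) = e^(−1.65/1.387) = 0.3043 → 30.43%.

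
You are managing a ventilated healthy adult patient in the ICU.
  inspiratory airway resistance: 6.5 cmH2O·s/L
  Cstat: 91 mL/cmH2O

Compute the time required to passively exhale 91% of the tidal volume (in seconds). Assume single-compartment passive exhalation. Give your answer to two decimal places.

τ = R × C = 6.5 × 91 mL/cmH2O = 6.5 × 0.091 L/cmH2O = 0.5915 s.
Exhaled fraction f = 1 − e^(−t/τ) → t = −τ·ln(1 − f) = −0.5915·ln(0.09) = 1.424 s.

1.42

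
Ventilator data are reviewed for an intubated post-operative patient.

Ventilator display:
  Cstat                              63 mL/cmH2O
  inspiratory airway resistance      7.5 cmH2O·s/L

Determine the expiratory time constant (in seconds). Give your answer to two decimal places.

τ = R × C = 7.5 × 63 mL/cmH2O = 7.5 × 0.063 L/cmH2O = 0.4725 s.

0.47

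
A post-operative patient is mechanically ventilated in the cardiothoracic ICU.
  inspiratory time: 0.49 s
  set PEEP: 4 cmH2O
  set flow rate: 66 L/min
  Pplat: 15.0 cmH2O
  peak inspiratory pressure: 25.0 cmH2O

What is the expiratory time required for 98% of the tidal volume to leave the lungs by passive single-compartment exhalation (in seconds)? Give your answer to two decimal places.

Flow: 66 L/min ÷ 60 = 1.1 L/s.
Vt = flow × Ti = 1.1 L/s × 0.49 s × 1000 mL/L = 539.0 mL.
R = (PIP − Pplat)/V̇ = (25.0 − 15.0) / 1.1 = 10.0/1.1 = 9.091 cmH2O·s/L.
C = Vt/(Pplat − PEEP) = 539.0 / (15.0 − 4) = 539.0/11.0 = 49.0 mL/cmH2O.
τ = R × C = 9.091 × 0.049 L/cmH2O = 0.4455 s.
t = −τ·ln(1 − 0.98) = −0.4455·ln(0.02) = 1.743 s.

1.74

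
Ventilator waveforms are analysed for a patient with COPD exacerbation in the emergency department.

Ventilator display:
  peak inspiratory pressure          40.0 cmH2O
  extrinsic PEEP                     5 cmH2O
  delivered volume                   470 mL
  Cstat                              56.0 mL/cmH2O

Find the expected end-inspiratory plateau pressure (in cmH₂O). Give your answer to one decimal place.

13.4

Pplat = PEEP + Vt / Cstat = 5 + 470 / 56.0 = 5 + 8.393 = 13.393 cmH2O.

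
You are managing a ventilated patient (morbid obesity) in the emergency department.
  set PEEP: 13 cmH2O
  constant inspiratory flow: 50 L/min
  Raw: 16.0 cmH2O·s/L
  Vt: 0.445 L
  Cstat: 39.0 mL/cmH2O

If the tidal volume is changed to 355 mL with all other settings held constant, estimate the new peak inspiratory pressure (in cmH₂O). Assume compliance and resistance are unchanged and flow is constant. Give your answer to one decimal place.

Flow: 50 L/min ÷ 60 = 0.8333 L/s.
PIP = Vt/C + R·V̇ + PEEP (constant-flow equation of motion).
Only the elastic term changes: ΔPIP = ΔVt / C = (355 − 445) / 39.0 = -2.308 cmH2O.
Original PIP = 445/39.0 + 16.0×0.8333 + 13 = 37.743 cmH2O; new PIP = 37.743 + (-2.308) = 35.435 cmH2O.

35.4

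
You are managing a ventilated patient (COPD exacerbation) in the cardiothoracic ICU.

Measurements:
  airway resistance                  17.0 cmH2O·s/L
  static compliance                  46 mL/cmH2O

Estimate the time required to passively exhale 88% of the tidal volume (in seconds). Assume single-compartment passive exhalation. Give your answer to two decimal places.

τ = R × C = 17.0 × 46 mL/cmH2O = 17.0 × 0.046 L/cmH2O = 0.782 s.
Exhaled fraction f = 1 − e^(−t/τ) → t = −τ·ln(1 − f) = −0.782·ln(0.12) = 1.658 s.

1.66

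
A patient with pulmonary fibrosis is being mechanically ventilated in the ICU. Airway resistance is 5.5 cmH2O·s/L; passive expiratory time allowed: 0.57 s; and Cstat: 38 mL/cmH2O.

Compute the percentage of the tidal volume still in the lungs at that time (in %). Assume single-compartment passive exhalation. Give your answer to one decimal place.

6.5

τ = R × C = 5.5 × 38 mL/cmH2O = 5.5 × 0.038 L/cmH2O = 0.209 s.
Passive exhalation: V(t)/V₀ = e^(−t/τ) = e^(−0.57/0.209) = 0.0654.
Fraction remaining = 0.0654 → 6.54%.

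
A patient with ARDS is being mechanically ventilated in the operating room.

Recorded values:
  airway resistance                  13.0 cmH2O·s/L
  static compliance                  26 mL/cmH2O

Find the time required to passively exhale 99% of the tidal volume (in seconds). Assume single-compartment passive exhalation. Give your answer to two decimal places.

τ = R × C = 13.0 × 26 mL/cmH2O = 13.0 × 0.026 L/cmH2O = 0.338 s.
Exhaled fraction f = 1 − e^(−t/τ) → t = −τ·ln(1 − f) = −0.338·ln(0.01) = 1.557 s.

1.56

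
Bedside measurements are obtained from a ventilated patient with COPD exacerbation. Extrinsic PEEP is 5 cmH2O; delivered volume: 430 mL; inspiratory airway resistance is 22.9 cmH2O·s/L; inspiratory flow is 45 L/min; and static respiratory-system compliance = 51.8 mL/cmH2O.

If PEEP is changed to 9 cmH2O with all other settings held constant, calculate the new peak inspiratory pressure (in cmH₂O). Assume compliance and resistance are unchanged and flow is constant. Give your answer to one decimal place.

34.5

Flow: 45 L/min ÷ 60 = 0.75 L/s.
PIP = Vt/C + R·V̇ + PEEP (constant-flow equation of motion).
Only the baseline term changes: ΔPIP = ΔPEEP = 9 − 5 = 4.0 cmH2O.
Original PIP = 430/51.8 + 22.9×0.75 + 5 = 30.476 cmH2O; new PIP = 30.476 + (4.0) = 34.476 cmH2O.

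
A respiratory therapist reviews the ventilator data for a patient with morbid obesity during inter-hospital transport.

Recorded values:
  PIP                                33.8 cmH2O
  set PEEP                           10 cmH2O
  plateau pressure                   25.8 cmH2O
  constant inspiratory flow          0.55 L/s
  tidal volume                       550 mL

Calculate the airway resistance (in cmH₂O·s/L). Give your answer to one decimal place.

Raw = (PIP − Pplat) / flow = (33.8 − 25.8) / 0.55 = 8.0 / 0.55 = 14.545 cmH2O·s/L.

14.5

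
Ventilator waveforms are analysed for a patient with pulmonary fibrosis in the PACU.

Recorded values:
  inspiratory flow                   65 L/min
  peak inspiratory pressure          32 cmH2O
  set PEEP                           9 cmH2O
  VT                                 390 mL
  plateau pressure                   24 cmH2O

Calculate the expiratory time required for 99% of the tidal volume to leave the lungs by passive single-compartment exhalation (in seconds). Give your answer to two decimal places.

0.88

Flow: 65 L/min ÷ 60 = 1.0833 L/s.
R = (PIP − Pplat)/V̇ = (32 − 24) / 1.0833 = 8.0/1.0833 = 7.385 cmH2O·s/L.
C = Vt/(Pplat − PEEP) = 390.0 / (24 − 9) = 390.0/15.0 = 26.0 mL/cmH2O.
τ = R × C = 7.385 × 0.026 L/cmH2O = 0.192 s.
t = −τ·ln(1 − 0.99) = −0.192·ln(0.01) = 0.8842 s.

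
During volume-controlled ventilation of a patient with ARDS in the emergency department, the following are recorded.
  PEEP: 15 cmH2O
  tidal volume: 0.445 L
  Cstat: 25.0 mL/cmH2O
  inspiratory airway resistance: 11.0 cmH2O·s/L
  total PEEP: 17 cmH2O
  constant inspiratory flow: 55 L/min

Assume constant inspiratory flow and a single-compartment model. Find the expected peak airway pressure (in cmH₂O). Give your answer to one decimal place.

44.9

Flow: 55 L/min ÷ 60 = 0.9167 L/s.
Total PEEP = 17 cmH2O (set 15 + intrinsic 2); this is the baseline alveolar pressure.
Equation of motion (constant flow): PIP = Vt/C + R·V̇ + PEEP.
PIP = 445/25.0 + 11.0×0.9167 + 17 = 17.8 + 10.084 + 17 = 44.884 cmH2O.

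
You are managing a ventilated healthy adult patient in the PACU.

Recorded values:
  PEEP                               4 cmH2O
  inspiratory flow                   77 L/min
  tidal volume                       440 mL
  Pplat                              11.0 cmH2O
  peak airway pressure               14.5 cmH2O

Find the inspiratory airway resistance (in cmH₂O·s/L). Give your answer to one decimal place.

2.7

Flow: 77 L/min ÷ 60 = 1.2833 L/s.
Raw = (PIP − Pplat) / flow = (14.5 − 11.0) / 1.2833 = 3.5 / 1.2833 = 2.727 cmH2O·s/L.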